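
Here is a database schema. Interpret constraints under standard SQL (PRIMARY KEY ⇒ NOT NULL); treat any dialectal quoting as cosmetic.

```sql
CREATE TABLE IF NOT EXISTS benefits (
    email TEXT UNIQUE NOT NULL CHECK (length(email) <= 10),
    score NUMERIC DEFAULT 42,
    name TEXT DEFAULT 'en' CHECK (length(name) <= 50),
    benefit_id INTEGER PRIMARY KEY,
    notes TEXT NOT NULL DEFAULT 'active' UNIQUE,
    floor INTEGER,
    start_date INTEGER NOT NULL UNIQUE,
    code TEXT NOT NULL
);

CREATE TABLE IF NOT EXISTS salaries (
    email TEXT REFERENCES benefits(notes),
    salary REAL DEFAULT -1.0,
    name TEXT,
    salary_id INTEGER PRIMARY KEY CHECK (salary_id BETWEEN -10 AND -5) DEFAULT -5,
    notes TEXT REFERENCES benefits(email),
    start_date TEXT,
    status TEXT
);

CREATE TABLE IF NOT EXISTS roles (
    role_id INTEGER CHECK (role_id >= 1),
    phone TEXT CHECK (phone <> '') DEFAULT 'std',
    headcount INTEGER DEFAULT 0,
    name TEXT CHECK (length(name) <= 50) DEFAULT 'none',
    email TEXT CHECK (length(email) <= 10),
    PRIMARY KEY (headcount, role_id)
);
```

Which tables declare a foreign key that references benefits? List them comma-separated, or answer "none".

salaries

- salaries.email references benefits(notes).
- salaries.notes references benefits(email).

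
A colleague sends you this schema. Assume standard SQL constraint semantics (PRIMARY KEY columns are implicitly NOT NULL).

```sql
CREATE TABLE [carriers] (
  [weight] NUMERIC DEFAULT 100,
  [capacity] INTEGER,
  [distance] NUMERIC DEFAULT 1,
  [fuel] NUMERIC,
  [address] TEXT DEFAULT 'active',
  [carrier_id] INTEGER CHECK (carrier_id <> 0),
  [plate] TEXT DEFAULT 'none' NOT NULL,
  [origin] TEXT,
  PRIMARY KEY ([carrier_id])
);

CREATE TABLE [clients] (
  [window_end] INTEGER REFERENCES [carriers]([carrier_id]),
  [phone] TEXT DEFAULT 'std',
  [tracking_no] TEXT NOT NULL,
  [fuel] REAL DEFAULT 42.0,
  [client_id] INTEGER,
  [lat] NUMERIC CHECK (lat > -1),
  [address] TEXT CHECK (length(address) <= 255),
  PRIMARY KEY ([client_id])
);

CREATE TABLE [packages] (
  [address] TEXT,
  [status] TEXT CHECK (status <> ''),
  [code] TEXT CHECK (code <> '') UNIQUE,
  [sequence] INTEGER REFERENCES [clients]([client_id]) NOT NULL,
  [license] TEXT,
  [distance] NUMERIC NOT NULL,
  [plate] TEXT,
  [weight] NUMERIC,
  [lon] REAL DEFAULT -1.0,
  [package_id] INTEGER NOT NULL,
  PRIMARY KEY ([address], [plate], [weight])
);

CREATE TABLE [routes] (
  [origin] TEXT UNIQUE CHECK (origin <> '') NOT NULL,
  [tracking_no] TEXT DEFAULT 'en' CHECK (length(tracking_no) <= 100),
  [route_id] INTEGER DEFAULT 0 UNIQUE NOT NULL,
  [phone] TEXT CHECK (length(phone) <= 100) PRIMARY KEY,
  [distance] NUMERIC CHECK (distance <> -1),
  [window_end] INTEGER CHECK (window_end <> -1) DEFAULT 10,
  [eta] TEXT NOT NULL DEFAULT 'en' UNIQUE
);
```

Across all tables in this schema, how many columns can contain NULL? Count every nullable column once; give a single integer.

18

carriers: 6 nullable (weight, capacity, distance, fuel, address, origin — PK (carrier_id) and explicit NOT NULL columns excluded).
clients: 5 nullable (window_end, phone, fuel, lat, address — PK (client_id) and explicit NOT NULL columns excluded).
packages: 4 nullable (status, code, license, lon — PK (address, plate, weight) and explicit NOT NULL columns excluded).
routes: 3 nullable (tracking_no, distance, window_end — PK (phone) and explicit NOT NULL columns excluded).
Total: 6 + 5 + 4 + 3 = 18.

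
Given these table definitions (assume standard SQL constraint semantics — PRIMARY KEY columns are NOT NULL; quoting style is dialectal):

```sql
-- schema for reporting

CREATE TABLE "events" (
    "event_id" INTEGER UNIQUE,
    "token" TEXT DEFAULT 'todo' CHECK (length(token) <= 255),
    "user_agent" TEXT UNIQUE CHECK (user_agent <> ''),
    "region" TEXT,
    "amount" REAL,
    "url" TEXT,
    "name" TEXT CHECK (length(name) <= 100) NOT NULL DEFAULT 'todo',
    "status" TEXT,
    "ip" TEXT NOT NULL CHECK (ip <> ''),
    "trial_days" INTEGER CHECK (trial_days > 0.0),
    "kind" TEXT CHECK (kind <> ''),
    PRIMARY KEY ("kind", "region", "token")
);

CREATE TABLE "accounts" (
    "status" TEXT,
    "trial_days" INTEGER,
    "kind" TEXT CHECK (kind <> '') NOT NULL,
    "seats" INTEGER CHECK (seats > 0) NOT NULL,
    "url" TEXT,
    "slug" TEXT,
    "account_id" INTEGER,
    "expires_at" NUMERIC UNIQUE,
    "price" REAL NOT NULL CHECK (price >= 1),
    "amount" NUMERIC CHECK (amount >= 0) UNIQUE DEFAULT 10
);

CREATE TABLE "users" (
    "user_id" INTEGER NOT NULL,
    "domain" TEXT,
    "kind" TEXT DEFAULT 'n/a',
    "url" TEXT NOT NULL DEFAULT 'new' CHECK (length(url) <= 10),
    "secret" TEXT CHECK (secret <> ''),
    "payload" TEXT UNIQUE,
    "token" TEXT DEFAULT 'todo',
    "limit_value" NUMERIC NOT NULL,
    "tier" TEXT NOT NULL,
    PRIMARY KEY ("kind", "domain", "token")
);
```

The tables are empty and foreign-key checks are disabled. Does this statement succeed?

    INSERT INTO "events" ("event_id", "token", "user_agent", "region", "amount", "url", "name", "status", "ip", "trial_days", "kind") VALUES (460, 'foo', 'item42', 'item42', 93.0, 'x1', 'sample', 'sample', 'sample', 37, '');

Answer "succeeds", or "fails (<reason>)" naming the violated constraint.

The value '' for kind violates CHECK (kind <> '').

fails (CHECK on kind)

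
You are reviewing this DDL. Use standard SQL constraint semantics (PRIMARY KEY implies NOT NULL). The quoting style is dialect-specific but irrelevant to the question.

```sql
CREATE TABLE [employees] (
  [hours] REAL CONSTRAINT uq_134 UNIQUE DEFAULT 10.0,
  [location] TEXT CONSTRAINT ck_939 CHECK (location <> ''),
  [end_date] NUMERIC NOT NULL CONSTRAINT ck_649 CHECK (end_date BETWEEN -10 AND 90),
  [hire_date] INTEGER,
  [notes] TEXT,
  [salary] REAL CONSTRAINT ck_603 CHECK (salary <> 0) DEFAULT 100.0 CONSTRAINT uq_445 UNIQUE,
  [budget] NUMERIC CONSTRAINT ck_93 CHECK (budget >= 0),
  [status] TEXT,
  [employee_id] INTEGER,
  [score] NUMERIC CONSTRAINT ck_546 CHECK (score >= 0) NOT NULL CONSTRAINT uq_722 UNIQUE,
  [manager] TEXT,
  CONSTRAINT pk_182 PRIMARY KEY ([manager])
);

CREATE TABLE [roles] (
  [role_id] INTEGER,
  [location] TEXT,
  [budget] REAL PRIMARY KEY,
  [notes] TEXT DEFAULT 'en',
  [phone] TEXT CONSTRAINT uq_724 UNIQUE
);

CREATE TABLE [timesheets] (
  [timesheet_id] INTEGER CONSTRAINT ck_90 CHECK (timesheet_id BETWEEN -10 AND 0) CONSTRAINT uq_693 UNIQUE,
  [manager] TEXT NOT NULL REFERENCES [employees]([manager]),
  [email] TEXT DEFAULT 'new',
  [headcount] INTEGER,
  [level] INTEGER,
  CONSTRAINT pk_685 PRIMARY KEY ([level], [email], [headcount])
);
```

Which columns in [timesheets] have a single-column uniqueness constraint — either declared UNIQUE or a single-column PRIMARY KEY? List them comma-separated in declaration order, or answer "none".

- timesheet_id: declared UNIQUE → unique.
- manager: no UNIQUE or single-column PK constraint.
- email: part of a composite PRIMARY KEY — only the tuple is unique, not this column on its own.
- headcount: part of a composite PRIMARY KEY — only the tuple is unique, not this column on its own.
- level: part of a composite PRIMARY KEY — only the tuple is unique, not this column on its own.

timesheet_id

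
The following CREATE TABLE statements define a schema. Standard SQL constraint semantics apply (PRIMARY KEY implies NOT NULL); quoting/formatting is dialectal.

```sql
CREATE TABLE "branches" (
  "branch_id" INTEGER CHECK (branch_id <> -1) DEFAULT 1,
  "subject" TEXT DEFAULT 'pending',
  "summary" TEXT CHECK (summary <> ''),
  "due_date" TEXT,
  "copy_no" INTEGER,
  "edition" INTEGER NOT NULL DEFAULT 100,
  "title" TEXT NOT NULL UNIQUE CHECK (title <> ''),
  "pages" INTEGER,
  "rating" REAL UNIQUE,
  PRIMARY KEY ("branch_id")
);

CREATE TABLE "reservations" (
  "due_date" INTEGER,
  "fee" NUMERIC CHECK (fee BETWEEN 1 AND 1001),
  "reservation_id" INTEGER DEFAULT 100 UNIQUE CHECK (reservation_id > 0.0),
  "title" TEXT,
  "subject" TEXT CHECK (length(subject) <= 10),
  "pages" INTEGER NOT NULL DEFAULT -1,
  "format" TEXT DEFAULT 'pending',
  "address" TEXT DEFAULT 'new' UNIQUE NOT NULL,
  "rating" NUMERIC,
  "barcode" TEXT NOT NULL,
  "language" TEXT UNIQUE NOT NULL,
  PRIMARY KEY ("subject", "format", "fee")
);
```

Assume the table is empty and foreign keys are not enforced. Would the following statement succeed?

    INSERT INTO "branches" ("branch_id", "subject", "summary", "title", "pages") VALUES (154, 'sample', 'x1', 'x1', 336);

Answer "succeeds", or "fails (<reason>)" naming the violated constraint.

NOT NULL columns: branch_id is supplied; edition defaults to 100; title is supplied.
CHECK constraints: 154 satisfies (branch_id <> -1); 'x1' satisfies (summary <> ''); 'x1' satisfies (title <> '').
No constraint is violated.

succeeds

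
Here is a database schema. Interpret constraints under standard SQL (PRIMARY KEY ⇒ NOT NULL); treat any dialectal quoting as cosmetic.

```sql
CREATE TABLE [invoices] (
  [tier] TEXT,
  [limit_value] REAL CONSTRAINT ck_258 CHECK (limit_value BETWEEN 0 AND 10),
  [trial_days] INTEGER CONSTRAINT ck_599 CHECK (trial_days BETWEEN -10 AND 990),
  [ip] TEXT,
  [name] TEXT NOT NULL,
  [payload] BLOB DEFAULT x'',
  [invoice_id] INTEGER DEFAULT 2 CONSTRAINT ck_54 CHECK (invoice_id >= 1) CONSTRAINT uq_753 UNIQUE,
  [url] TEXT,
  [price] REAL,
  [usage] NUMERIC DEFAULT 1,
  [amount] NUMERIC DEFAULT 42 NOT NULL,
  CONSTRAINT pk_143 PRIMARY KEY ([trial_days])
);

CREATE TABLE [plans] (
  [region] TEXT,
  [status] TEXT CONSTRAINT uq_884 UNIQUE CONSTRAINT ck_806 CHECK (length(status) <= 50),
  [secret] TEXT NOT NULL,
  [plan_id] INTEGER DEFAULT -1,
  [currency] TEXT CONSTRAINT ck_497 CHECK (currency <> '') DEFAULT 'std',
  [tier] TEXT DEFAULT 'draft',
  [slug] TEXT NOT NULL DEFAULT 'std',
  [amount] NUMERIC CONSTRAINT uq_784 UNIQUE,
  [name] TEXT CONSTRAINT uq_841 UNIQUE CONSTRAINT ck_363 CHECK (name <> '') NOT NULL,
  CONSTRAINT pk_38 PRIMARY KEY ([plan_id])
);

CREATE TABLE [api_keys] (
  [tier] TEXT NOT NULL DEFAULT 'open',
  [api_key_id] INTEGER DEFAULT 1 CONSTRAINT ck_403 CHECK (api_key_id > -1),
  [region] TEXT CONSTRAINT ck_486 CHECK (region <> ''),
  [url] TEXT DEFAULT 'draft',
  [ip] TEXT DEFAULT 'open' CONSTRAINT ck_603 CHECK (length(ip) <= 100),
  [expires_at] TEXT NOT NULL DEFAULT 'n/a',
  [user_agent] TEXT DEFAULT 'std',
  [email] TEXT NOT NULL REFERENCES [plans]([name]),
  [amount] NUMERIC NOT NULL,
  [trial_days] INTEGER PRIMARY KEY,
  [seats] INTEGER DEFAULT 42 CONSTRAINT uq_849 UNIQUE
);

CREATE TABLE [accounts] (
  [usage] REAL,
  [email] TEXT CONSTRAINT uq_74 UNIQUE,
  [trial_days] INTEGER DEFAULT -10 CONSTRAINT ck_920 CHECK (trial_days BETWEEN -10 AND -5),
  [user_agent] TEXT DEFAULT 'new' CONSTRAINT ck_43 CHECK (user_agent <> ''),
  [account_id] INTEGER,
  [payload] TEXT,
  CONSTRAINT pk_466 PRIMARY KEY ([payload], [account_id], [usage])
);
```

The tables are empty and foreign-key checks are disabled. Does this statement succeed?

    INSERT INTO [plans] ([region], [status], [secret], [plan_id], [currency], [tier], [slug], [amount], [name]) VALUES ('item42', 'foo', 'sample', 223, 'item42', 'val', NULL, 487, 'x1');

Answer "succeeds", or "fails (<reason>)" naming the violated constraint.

fails (NOT NULL on slug)

slug is explicitly set to NULL, but slug is declared NOT NULL.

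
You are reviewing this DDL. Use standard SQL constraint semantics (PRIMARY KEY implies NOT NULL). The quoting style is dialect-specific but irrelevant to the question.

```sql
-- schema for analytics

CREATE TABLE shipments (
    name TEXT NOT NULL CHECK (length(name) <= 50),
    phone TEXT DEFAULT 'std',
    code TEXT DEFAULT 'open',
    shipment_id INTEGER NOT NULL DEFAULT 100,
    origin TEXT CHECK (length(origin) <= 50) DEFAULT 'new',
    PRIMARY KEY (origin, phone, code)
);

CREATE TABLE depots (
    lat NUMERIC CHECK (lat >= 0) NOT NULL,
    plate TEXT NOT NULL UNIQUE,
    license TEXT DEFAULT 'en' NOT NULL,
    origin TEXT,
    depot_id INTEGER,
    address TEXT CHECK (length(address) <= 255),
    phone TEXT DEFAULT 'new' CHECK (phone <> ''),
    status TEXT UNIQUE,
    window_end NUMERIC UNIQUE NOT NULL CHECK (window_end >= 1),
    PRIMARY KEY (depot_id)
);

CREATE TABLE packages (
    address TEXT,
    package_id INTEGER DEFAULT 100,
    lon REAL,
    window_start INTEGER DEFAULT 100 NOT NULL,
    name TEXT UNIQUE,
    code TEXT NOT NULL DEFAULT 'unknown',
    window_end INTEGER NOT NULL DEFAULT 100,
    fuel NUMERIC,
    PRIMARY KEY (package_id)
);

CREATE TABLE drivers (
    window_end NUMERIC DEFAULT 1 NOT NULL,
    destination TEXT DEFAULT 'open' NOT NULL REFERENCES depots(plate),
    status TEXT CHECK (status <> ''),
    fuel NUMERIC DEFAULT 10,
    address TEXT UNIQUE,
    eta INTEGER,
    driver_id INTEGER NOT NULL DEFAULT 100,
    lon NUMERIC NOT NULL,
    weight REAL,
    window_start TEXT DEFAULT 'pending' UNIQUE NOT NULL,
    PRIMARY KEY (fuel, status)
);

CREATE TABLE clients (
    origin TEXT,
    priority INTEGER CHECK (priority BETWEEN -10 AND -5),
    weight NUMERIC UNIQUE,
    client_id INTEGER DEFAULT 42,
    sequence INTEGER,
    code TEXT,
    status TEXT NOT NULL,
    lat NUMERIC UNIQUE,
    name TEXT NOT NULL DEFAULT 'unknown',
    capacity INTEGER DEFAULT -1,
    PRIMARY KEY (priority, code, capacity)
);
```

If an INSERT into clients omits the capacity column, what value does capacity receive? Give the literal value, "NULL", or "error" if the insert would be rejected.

capacity has an explicit DEFAULT -1.
When the column is omitted from an INSERT, that default is used.

-1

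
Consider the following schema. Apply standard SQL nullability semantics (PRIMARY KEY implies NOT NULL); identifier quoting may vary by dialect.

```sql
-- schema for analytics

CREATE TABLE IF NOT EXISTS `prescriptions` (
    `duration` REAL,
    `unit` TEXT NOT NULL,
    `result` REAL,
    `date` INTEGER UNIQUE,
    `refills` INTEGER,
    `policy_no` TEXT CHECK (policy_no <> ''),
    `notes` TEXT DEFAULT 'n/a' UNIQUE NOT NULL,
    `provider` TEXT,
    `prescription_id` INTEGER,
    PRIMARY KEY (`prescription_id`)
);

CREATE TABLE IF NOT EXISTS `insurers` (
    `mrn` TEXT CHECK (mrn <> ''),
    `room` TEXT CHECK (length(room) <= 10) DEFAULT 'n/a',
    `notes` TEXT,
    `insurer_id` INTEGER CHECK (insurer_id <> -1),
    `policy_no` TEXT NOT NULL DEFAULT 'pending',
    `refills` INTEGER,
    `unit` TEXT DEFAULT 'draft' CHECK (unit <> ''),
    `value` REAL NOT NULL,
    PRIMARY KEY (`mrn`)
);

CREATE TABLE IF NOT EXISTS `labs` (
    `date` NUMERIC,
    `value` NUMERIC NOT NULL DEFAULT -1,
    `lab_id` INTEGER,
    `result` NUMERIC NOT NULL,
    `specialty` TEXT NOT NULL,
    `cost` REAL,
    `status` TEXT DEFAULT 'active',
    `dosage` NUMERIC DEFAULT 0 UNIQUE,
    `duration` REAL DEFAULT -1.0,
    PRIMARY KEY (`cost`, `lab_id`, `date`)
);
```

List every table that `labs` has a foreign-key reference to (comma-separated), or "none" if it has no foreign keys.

none

No column in labs has a REFERENCES clause.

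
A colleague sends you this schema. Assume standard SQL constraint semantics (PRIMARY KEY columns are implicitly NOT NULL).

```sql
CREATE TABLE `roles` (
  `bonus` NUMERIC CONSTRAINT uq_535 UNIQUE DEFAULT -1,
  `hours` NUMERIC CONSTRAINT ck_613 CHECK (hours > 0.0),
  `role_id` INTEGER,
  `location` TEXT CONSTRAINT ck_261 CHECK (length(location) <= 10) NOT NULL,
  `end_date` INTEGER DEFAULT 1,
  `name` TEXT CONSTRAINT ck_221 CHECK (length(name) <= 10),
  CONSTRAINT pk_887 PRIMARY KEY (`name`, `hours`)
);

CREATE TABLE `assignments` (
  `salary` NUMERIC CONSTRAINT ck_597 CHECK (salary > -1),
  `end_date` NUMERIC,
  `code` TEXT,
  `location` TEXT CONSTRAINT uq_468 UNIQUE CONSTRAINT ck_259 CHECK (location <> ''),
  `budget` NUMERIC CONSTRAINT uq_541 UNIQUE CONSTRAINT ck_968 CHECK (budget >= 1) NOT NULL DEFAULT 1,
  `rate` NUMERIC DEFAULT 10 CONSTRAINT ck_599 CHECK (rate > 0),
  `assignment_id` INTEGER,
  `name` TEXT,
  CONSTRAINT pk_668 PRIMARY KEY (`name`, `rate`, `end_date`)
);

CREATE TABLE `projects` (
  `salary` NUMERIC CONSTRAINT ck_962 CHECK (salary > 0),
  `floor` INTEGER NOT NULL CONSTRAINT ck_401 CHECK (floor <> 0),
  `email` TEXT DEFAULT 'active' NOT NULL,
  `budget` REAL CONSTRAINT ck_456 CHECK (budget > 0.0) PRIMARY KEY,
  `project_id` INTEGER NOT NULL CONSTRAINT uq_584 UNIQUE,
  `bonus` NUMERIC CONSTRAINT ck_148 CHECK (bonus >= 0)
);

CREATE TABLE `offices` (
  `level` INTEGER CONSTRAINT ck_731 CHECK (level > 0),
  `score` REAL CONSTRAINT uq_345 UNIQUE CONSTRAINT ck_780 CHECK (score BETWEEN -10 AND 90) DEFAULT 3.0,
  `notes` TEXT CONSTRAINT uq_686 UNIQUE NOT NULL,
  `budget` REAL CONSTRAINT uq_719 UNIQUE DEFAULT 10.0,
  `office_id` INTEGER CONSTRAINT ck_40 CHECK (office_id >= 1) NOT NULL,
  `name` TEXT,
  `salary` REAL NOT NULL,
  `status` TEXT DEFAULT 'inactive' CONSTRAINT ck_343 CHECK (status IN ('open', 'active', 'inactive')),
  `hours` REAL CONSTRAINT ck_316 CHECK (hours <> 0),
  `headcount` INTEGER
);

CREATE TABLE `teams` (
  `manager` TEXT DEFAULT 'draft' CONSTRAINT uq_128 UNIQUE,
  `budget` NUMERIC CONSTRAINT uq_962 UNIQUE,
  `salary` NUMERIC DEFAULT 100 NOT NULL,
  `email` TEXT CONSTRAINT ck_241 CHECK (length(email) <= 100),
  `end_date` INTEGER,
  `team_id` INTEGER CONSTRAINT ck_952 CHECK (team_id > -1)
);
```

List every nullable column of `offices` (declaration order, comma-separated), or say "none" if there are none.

level, score, budget, name, status, hours, headcount

- level: CHECK does not forbid NULL (a CHECK constraint passes when its expression is NULL) → nullable.
- score: CHECK does not forbid NULL (a CHECK constraint passes when its expression is NULL) → nullable.
- notes: declared NOT NULL → not nullable.
- budget: UNIQUE does not imply NOT NULL → nullable.
- office_id: declared NOT NULL → not nullable.
- name: no NOT NULL constraint applies → nullable.
- salary: declared NOT NULL → not nullable.
- status: CHECK does not forbid NULL (a CHECK constraint passes when its expression is NULL) → nullable.
- hours: CHECK does not forbid NULL (a CHECK constraint passes when its expression is NULL) → nullable.
- headcount: no NOT NULL constraint applies → nullable.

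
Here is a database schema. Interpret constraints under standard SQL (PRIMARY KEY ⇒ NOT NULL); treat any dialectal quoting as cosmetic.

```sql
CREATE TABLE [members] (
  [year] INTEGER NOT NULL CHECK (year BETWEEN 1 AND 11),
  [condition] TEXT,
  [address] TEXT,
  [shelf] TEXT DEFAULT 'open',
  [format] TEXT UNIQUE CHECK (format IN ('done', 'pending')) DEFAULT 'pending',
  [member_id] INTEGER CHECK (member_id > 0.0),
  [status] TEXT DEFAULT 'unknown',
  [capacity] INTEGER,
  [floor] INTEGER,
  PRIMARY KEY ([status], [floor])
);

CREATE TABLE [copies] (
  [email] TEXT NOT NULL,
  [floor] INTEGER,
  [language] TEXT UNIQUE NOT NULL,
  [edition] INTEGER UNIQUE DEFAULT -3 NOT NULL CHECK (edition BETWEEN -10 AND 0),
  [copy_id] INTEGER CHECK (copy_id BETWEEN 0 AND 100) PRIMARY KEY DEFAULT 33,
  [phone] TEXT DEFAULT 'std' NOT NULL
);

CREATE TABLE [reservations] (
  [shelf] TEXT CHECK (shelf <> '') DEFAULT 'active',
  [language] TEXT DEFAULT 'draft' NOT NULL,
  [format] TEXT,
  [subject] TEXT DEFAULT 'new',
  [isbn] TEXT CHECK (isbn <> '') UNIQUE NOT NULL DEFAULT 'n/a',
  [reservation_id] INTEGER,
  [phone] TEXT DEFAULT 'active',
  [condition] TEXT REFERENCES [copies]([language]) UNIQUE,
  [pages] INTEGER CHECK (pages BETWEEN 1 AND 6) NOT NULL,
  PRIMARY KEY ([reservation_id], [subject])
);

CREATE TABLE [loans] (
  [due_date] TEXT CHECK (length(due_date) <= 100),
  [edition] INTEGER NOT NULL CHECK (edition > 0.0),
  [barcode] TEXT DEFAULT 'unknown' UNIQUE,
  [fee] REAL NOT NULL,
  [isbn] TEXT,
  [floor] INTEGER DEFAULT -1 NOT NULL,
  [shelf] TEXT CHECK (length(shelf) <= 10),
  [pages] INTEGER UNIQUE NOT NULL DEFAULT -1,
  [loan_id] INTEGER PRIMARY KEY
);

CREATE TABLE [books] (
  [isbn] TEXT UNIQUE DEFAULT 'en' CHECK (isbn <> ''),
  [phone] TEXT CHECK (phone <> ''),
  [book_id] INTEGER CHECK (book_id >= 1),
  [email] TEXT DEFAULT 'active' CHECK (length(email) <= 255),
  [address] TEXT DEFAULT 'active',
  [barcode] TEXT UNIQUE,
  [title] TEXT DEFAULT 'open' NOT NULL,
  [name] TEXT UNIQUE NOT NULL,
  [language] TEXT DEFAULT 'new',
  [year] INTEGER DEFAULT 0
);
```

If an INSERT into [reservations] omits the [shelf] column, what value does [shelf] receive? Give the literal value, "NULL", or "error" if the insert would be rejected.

'active'

shelf has an explicit DEFAULT 'active'.
When the column is omitted from an INSERT, that default is used.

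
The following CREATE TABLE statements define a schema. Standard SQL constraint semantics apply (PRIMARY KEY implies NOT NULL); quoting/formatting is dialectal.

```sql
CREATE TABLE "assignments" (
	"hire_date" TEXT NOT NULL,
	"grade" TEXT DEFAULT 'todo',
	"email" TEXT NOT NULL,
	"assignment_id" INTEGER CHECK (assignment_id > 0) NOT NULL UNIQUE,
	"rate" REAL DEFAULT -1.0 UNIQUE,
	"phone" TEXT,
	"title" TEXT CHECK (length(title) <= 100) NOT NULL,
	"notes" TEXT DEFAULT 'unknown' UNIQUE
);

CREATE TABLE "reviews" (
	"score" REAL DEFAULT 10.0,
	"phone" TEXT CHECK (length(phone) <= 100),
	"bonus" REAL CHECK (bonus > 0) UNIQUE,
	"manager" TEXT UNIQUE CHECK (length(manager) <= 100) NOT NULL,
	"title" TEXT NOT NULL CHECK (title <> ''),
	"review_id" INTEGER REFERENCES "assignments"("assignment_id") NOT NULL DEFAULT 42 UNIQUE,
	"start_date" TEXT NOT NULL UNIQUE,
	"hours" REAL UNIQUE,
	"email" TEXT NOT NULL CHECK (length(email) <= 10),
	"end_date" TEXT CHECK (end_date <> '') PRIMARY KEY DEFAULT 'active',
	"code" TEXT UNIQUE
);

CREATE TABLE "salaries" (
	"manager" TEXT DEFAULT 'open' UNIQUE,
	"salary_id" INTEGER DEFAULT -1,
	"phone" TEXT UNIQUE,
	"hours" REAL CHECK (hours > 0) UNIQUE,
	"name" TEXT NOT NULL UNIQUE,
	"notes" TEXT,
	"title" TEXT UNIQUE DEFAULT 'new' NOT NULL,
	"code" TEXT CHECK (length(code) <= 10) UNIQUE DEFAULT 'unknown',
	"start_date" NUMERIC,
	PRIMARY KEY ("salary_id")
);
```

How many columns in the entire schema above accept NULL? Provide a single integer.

assignments: 4 nullable (grade, rate, phone, notes — PK none and explicit NOT NULL columns excluded).
reviews: 5 nullable (score, phone, bonus, hours, code — PK (end_date) and explicit NOT NULL columns excluded).
salaries: 6 nullable (manager, phone, hours, notes, code, start_date — PK (salary_id) and explicit NOT NULL columns excluded).
Total: 4 + 5 + 6 = 15.

15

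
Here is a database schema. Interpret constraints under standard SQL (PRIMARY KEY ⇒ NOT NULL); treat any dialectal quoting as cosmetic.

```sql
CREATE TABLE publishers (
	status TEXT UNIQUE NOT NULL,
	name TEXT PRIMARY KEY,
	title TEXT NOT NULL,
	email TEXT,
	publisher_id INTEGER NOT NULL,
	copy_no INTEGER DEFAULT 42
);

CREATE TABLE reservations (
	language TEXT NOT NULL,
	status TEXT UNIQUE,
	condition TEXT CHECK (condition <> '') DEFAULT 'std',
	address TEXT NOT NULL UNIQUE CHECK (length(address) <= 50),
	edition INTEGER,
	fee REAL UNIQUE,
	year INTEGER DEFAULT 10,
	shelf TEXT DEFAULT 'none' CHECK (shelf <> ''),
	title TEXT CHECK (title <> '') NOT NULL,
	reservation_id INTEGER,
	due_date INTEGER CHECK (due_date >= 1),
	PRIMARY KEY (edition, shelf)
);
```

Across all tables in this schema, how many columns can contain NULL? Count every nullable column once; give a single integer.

8

publishers: 2 nullable (email, copy_no — PK (name) and explicit NOT NULL columns excluded).
reservations: 6 nullable (status, condition, fee, year, reservation_id, due_date — PK (edition, shelf) and explicit NOT NULL columns excluded).
Total: 2 + 6 = 8.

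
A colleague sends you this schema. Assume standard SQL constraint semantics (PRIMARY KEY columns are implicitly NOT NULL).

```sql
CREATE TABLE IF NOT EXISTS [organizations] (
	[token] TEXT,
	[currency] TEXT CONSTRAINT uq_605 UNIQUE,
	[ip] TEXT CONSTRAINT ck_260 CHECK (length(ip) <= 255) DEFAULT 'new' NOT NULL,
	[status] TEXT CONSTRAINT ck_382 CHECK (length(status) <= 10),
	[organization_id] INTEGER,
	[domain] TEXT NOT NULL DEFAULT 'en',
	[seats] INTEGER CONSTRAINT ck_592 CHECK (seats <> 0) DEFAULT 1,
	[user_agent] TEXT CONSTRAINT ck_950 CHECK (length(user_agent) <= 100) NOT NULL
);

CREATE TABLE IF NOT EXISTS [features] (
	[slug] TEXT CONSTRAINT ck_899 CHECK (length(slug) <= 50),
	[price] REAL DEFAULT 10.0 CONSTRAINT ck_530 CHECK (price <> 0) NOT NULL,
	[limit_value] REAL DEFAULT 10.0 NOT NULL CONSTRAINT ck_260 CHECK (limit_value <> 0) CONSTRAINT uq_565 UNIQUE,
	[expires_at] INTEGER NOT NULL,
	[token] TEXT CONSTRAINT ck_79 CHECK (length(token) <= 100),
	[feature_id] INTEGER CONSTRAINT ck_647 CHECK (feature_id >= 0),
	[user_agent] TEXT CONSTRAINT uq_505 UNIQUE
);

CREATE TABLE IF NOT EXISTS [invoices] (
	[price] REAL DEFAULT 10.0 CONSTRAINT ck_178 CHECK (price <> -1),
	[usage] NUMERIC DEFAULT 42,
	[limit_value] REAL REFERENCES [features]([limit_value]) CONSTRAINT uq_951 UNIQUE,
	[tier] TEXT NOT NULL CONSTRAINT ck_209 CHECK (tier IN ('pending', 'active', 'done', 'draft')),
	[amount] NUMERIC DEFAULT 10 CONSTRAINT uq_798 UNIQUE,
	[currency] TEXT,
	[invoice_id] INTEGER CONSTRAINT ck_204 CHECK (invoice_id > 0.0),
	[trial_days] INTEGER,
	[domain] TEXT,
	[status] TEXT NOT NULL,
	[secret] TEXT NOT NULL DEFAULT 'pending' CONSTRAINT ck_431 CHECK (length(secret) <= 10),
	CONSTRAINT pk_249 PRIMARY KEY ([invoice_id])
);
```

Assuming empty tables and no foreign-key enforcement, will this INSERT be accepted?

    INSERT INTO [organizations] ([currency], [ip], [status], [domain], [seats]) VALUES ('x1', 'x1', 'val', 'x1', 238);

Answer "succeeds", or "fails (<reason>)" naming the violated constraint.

user_agent is omitted from the column list and has no DEFAULT, so it would receive NULL.
But user_agent is declared NOT NULL.

fails (NOT NULL on user_agent)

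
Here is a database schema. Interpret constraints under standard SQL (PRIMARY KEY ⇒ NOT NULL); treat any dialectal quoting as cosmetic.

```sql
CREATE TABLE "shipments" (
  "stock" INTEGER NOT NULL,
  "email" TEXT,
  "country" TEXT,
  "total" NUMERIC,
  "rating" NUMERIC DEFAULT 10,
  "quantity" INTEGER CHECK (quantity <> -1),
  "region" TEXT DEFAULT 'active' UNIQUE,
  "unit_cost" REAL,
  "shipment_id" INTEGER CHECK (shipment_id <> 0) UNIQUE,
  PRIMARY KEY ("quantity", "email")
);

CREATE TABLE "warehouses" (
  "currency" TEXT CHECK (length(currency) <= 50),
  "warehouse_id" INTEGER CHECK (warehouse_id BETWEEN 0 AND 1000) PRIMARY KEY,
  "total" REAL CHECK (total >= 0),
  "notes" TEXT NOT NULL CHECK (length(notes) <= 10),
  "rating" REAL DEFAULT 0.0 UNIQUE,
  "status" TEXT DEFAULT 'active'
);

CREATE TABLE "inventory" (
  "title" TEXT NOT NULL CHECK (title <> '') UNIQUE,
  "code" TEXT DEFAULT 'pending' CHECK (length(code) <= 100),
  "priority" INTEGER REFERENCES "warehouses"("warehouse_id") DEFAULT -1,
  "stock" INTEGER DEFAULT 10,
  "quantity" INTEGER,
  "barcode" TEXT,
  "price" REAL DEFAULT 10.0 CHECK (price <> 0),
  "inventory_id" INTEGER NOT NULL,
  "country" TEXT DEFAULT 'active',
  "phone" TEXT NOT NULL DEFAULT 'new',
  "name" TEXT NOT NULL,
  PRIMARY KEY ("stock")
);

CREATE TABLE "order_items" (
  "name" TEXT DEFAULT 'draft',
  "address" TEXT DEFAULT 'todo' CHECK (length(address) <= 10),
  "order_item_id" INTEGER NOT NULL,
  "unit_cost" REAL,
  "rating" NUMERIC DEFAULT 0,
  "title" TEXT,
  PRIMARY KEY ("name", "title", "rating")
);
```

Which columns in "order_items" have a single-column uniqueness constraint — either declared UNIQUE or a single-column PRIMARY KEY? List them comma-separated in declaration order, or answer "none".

- name: part of a composite PRIMARY KEY — only the tuple is unique, not this column on its own.
- address: no UNIQUE or single-column PK constraint.
- order_item_id: no UNIQUE or single-column PK constraint.
- unit_cost: no UNIQUE or single-column PK constraint.
- rating: part of a composite PRIMARY KEY — only the tuple is unique, not this column on its own.
- title: part of a composite PRIMARY KEY — only the tuple is unique, not this column on its own.

none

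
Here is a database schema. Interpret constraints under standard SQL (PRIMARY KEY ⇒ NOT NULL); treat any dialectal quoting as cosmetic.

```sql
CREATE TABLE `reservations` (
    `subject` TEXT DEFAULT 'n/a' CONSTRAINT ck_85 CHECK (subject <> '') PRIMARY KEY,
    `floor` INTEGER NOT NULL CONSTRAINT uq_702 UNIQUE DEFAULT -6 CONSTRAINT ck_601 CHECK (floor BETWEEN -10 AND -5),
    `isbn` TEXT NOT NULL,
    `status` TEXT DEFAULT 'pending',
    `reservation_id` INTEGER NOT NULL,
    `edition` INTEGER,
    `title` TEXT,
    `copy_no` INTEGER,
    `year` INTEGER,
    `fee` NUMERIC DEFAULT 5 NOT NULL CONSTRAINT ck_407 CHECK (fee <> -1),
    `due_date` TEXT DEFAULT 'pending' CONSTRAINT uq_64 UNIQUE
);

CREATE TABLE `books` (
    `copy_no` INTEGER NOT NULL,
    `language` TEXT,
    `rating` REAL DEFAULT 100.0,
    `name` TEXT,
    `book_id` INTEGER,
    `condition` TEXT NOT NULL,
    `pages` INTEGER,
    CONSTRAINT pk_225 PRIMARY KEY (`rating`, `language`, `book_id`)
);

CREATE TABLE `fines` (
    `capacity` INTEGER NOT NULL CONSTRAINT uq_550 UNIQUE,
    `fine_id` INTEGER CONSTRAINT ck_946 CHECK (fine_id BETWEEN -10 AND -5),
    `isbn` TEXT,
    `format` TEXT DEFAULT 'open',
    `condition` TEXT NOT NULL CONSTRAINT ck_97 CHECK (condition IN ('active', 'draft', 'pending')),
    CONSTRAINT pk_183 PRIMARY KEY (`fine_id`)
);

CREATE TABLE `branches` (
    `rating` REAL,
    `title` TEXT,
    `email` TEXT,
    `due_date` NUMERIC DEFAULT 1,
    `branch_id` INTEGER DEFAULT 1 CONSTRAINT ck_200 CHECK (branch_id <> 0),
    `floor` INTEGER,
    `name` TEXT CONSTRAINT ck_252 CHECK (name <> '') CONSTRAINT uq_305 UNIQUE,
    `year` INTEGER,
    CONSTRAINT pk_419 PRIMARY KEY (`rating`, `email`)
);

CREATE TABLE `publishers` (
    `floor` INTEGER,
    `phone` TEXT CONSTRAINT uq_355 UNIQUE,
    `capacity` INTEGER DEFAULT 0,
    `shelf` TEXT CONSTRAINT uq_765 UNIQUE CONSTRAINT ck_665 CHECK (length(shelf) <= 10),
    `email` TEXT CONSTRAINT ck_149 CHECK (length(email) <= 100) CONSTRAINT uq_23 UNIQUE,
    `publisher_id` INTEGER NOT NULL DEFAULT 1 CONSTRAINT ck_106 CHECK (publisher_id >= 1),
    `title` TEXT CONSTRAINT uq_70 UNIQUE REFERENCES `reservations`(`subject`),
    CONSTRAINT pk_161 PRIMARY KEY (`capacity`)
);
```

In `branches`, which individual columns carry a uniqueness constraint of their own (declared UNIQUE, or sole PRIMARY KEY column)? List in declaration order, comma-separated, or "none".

- rating: part of a composite PRIMARY KEY — only the tuple is unique, not this column on its own.
- title: no UNIQUE or single-column PK constraint.
- email: part of a composite PRIMARY KEY — only the tuple is unique, not this column on its own.
- due_date: no UNIQUE or single-column PK constraint.
- branch_id: no UNIQUE or single-column PK constraint.
- floor: no UNIQUE or single-column PK constraint.
- name: declared UNIQUE → unique.
- year: no UNIQUE or single-column PK constraint.

name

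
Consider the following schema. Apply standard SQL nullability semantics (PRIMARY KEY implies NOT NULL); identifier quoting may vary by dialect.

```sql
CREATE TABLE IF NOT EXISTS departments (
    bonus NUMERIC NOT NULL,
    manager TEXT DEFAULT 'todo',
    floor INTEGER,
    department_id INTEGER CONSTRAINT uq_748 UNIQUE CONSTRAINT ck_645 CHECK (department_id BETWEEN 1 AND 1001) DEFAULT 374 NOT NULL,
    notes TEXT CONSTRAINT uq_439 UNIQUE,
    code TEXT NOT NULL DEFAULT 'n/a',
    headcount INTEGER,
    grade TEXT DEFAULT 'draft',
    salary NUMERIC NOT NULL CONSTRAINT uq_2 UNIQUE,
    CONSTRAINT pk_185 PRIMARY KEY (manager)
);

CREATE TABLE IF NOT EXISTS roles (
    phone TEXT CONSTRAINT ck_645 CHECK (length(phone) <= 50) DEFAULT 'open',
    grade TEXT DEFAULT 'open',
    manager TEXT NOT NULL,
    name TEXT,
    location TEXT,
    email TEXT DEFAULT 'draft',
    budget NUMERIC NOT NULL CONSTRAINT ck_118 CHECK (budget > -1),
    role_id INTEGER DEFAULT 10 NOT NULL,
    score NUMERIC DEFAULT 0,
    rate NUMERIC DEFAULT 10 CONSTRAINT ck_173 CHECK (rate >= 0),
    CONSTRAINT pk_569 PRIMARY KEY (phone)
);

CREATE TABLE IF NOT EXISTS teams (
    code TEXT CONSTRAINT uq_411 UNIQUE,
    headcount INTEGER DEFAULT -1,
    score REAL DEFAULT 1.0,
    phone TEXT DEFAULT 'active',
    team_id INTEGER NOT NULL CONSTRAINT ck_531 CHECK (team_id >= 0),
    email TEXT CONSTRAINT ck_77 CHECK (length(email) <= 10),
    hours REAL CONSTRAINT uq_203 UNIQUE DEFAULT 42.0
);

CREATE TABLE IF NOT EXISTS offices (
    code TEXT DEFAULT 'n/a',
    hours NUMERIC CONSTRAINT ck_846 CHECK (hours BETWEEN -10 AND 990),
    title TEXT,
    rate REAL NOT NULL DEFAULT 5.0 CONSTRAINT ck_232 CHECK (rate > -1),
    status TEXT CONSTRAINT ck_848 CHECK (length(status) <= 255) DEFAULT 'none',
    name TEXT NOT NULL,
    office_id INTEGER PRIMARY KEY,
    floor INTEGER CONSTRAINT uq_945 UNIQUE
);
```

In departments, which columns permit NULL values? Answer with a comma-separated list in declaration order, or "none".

- bonus: declared NOT NULL → not nullable.
- manager: part of the PRIMARY KEY, which implies NOT NULL → not nullable.
- floor: no NOT NULL constraint applies → nullable.
- department_id: declared NOT NULL → not nullable.
- notes: UNIQUE does not imply NOT NULL → nullable.
- code: declared NOT NULL → not nullable.
- headcount: no NOT NULL constraint applies → nullable.
- grade: DEFAULT only fills an omitted column; an explicit NULL is still allowed → nullable.
- salary: declared NOT NULL → not nullable.

floor, notes, headcount, grade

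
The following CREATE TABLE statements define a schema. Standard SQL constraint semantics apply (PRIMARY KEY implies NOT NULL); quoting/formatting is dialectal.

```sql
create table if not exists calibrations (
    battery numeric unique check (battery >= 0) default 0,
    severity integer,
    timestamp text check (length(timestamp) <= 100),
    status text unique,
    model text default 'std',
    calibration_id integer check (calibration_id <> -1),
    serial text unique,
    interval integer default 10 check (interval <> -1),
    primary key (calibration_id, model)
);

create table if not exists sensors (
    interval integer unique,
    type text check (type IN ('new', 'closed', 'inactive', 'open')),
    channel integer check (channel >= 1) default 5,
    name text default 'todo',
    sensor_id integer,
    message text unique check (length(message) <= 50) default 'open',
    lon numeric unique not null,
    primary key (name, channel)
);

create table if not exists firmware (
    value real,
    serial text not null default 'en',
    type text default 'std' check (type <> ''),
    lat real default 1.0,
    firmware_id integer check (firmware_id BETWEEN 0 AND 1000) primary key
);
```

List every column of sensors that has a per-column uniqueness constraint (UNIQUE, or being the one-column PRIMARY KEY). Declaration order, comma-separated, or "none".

- interval: declared UNIQUE → unique.
- type: no UNIQUE or single-column PK constraint.
- channel: part of a composite PRIMARY KEY — only the tuple is unique, not this column on its own.
- name: part of a composite PRIMARY KEY — only the tuple is unique, not this column on its own.
- sensor_id: no UNIQUE or single-column PK constraint.
- message: declared UNIQUE → unique.
- lon: declared UNIQUE → unique.

interval, message, lon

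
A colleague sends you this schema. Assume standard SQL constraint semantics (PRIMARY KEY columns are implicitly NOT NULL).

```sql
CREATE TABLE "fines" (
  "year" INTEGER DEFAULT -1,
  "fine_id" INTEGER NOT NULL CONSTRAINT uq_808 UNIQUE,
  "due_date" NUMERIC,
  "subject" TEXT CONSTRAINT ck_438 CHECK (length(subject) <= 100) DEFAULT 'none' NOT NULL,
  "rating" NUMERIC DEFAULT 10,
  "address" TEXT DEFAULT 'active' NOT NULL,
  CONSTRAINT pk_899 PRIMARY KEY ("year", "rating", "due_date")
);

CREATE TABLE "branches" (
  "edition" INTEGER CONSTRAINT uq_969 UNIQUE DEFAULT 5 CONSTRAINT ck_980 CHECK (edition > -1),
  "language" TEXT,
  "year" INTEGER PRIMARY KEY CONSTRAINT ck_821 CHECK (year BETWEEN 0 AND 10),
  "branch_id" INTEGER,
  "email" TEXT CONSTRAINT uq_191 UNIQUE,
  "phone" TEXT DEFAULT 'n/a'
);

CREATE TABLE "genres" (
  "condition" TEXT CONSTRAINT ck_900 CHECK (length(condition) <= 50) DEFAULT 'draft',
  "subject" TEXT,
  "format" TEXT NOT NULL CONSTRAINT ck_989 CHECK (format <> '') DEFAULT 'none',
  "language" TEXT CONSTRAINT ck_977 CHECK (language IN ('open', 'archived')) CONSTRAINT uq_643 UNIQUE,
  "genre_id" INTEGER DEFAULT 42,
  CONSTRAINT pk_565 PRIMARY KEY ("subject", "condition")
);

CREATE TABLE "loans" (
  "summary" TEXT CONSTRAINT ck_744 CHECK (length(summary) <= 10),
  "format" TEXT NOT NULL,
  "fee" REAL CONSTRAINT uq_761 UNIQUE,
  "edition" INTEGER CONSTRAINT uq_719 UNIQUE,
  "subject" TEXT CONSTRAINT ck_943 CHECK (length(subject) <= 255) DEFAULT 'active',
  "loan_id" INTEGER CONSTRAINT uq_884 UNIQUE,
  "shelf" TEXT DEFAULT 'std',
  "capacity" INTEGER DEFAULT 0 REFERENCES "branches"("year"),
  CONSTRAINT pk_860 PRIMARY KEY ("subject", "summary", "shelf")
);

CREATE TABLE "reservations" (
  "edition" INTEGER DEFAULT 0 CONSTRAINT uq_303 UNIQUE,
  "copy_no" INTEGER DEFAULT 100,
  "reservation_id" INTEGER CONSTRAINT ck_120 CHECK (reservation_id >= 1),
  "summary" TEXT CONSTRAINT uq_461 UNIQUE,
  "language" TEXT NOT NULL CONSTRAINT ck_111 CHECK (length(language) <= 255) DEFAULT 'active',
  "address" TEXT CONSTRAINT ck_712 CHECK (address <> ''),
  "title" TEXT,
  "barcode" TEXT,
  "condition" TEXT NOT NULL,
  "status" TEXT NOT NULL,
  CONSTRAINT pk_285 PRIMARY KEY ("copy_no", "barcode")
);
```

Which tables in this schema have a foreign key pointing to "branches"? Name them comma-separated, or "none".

loans

- loans.capacity references branches(year).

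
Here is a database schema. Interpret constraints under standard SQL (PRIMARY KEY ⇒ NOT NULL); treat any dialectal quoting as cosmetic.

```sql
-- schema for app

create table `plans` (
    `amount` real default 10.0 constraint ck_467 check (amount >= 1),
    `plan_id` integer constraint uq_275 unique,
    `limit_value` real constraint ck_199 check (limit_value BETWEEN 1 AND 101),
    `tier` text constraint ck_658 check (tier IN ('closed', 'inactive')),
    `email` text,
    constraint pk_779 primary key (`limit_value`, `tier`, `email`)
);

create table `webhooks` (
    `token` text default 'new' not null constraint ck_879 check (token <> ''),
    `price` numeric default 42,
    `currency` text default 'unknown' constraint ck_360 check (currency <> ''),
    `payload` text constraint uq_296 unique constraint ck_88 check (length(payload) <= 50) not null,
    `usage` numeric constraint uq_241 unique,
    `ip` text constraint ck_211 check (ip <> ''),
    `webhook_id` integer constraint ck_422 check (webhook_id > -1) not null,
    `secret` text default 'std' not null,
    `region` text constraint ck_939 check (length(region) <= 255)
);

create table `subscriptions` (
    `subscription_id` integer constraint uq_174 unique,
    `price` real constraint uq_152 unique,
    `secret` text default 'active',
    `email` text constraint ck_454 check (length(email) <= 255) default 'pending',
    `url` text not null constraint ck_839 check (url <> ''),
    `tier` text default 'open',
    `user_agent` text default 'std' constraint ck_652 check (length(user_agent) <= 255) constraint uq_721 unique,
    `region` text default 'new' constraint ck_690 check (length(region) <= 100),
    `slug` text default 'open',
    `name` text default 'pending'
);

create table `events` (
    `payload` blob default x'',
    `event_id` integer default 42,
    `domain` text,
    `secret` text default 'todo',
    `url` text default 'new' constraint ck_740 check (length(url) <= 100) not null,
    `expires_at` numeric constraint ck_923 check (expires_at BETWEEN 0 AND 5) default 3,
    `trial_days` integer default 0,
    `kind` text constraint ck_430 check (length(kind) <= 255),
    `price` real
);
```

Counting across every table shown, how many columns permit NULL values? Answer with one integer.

plans: 2 nullable (amount, plan_id — PK (limit_value, tier, email) and explicit NOT NULL columns excluded).
webhooks: 5 nullable (price, currency, usage, ip, region — PK none and explicit NOT NULL columns excluded).
subscriptions: 9 nullable (subscription_id, price, secret, email, tier, user_agent, region, slug, name — PK none and explicit NOT NULL columns excluded).
events: 8 nullable (payload, event_id, domain, secret, expires_at, trial_days, kind, price — PK none and explicit NOT NULL columns excluded).
Total: 2 + 5 + 9 + 8 = 24.

24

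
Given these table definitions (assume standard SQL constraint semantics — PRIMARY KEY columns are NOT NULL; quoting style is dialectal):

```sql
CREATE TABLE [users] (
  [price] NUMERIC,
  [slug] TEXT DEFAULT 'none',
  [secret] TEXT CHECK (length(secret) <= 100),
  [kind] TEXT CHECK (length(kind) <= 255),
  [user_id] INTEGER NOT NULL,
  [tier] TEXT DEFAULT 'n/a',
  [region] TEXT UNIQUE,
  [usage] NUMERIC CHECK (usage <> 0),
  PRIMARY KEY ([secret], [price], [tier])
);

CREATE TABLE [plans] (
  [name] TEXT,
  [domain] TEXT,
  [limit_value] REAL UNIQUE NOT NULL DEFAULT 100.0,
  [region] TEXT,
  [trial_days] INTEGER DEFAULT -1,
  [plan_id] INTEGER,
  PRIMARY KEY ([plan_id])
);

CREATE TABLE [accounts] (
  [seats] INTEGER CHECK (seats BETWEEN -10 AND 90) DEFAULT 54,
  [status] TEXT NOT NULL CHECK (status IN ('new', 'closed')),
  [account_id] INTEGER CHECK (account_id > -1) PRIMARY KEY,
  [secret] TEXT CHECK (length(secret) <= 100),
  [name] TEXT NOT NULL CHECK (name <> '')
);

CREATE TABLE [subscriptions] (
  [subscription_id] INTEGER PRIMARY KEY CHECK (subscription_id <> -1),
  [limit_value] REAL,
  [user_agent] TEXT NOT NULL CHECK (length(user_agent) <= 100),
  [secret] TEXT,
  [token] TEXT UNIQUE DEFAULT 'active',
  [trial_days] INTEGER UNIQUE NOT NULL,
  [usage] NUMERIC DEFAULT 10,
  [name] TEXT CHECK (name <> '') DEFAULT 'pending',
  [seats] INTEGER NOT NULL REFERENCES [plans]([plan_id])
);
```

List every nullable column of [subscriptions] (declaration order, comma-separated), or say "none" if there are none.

limit_value, secret, token, usage, name

- subscription_id: part of the PRIMARY KEY, which implies NOT NULL → not nullable.
- limit_value: no NOT NULL constraint applies → nullable.
- user_agent: declared NOT NULL → not nullable.
- secret: no NOT NULL constraint applies → nullable.
- token: UNIQUE does not imply NOT NULL → nullable.
- trial_days: declared NOT NULL → not nullable.
- usage: DEFAULT only fills an omitted column; an explicit NULL is still allowed → nullable.
- name: CHECK does not forbid NULL (a CHECK constraint passes when its expression is NULL) → nullable.
- seats: declared NOT NULL → not nullable.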